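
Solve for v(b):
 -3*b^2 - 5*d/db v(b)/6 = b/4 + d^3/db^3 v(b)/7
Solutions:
 v(b) = C1 + C2*sin(sqrt(210)*b/6) + C3*cos(sqrt(210)*b/6) - 6*b^3/5 - 3*b^2/20 + 216*b/175


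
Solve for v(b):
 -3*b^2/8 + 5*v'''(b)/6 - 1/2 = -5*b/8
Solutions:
 v(b) = C1 + C2*b + C3*b^2 + 3*b^5/400 - b^4/32 + b^3/10


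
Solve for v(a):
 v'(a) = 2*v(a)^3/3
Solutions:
 v(a) = -sqrt(6)*sqrt(-1/(C1 + 2*a))/2
 v(a) = sqrt(6)*sqrt(-1/(C1 + 2*a))/2


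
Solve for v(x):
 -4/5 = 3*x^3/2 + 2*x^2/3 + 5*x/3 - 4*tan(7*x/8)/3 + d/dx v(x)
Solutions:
 v(x) = C1 - 3*x^4/8 - 2*x^3/9 - 5*x^2/6 - 4*x/5 - 32*log(cos(7*x/8))/21


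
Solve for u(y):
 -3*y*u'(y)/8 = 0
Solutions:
 u(y) = C1


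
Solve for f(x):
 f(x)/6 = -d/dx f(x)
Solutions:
 f(x) = C1*exp(-x/6)


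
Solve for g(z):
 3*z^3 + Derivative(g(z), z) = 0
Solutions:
 g(z) = C1 - 3*z^4/4


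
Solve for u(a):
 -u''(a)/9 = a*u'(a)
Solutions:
 u(a) = C1 + C2*erf(3*sqrt(2)*a/2)


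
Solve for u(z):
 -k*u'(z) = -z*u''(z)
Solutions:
 u(z) = C1 + z^(re(k) + 1)*(C2*sin(log(z)*Abs(im(k))) + C3*cos(log(z)*im(k)))


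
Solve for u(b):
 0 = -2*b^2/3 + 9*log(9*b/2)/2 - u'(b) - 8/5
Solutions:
 u(b) = C1 - 2*b^3/9 + 9*b*log(b)/2 - 61*b/10 - 9*b*log(2)/2 + 9*b*log(3)


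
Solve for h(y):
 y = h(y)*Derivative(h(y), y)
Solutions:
 h(y) = -sqrt(C1 + y^2)
 h(y) = sqrt(C1 + y^2)


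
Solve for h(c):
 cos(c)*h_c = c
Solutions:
 h(c) = C1 + Integral(c/cos(c), c)


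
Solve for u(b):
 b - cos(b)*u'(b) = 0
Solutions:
 u(b) = C1 + Integral(b/cos(b), b)


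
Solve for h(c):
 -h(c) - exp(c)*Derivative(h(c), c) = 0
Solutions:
 h(c) = C1*exp(exp(-c))


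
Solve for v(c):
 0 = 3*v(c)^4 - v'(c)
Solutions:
 v(c) = (-1/(C1 + 9*c))^(1/3)
 v(c) = (-1/(C1 + 3*c))^(1/3)*(-3^(2/3) - 3*3^(1/6)*I)/6
 v(c) = (-1/(C1 + 3*c))^(1/3)*(-3^(2/3) + 3*3^(1/6)*I)/6


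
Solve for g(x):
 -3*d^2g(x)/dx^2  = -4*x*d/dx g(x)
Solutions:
 g(x) = C1 + C2*erfi(sqrt(6)*x/3)


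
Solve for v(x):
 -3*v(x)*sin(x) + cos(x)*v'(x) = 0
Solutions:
 v(x) = C1/cos(x)^3


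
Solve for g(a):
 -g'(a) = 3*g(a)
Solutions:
 g(a) = C1*exp(-3*a)


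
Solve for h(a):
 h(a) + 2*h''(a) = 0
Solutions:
 h(a) = C1*sin(sqrt(2)*a/2) + C2*cos(sqrt(2)*a/2)


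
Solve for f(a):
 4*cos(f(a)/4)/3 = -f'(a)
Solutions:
 4*a/3 - 2*log(sin(f(a)/4) - 1) + 2*log(sin(f(a)/4) + 1) = C1


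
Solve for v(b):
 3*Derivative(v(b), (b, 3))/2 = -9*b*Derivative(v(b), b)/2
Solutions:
 v(b) = C1 + Integral(C2*airyai(-3^(1/3)*b) + C3*airybi(-3^(1/3)*b), b)


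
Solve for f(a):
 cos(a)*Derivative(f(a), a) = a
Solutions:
 f(a) = C1 + Integral(a/cos(a), a)


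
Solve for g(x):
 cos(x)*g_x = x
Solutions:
 g(x) = C1 + Integral(x/cos(x), x)


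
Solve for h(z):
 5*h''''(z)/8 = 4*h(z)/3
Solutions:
 h(z) = C1*exp(-2*15^(3/4)*2^(1/4)*z/15) + C2*exp(2*15^(3/4)*2^(1/4)*z/15) + C3*sin(2*15^(3/4)*2^(1/4)*z/15) + C4*cos(2*15^(3/4)*2^(1/4)*z/15)


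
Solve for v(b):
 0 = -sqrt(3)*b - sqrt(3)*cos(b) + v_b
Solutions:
 v(b) = C1 + sqrt(3)*b^2/2 + sqrt(3)*sin(b)


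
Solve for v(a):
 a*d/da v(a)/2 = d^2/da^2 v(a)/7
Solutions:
 v(a) = C1 + C2*erfi(sqrt(7)*a/2)


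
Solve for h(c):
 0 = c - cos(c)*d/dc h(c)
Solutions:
 h(c) = C1 + Integral(c/cos(c), c)


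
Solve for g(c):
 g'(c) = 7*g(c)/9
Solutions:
 g(c) = C1*exp(7*c/9)


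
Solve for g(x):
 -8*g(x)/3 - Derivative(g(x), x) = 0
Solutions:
 g(x) = C1*exp(-8*x/3)


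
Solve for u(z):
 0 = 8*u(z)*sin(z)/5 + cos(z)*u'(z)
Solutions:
 u(z) = C1*cos(z)^(8/5)


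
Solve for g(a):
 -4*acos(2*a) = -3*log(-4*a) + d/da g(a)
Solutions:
 g(a) = C1 + 3*a*log(-a) - 4*a*acos(2*a) - 3*a + 6*a*log(2) + 2*sqrt(1 - 4*a^2)


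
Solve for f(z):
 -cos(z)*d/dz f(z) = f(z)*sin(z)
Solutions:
 f(z) = C1*cos(z)


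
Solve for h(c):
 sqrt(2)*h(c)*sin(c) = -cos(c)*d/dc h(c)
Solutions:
 h(c) = C1*cos(c)^(sqrt(2))


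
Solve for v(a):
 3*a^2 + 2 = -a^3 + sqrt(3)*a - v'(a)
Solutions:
 v(a) = C1 - a^4/4 - a^3 + sqrt(3)*a^2/2 - 2*a


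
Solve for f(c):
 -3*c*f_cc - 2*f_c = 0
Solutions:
 f(c) = C1 + C2*c^(1/3)


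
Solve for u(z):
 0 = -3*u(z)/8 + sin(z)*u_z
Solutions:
 u(z) = C1*(cos(z) - 1)^(3/16)/(cos(z) + 1)^(3/16)


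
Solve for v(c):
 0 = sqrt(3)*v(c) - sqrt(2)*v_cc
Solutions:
 v(c) = C1*exp(-2^(3/4)*3^(1/4)*c/2) + C2*exp(2^(3/4)*3^(1/4)*c/2)


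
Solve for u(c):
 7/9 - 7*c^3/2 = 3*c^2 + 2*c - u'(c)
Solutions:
 u(c) = C1 + 7*c^4/8 + c^3 + c^2 - 7*c/9


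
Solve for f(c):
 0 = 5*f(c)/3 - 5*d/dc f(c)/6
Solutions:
 f(c) = C1*exp(2*c)


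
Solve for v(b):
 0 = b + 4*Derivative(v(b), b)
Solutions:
 v(b) = C1 - b^2/8


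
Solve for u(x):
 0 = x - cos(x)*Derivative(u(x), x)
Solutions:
 u(x) = C1 + Integral(x/cos(x), x)


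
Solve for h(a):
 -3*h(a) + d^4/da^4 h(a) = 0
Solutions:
 h(a) = C1*exp(-3^(1/4)*a) + C2*exp(3^(1/4)*a) + C3*sin(3^(1/4)*a) + C4*cos(3^(1/4)*a)


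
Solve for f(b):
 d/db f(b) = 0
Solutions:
 f(b) = C1


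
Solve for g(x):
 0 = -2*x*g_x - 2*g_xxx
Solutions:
 g(x) = C1 + Integral(C2*airyai(-x) + C3*airybi(-x), x)


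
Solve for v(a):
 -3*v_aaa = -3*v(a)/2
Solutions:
 v(a) = C3*exp(2^(2/3)*a/2) + (C1*sin(2^(2/3)*sqrt(3)*a/4) + C2*cos(2^(2/3)*sqrt(3)*a/4))*exp(-2^(2/3)*a/4)


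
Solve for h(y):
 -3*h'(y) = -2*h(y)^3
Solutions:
 h(y) = -sqrt(6)*sqrt(-1/(C1 + 2*y))/2
 h(y) = sqrt(6)*sqrt(-1/(C1 + 2*y))/2


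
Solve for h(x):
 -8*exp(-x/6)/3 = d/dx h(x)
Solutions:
 h(x) = C1 + 16*exp(-x/6)


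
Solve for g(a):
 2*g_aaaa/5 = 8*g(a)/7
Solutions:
 g(a) = C1*exp(-sqrt(2)*5^(1/4)*7^(3/4)*a/7) + C2*exp(sqrt(2)*5^(1/4)*7^(3/4)*a/7) + C3*sin(sqrt(2)*5^(1/4)*7^(3/4)*a/7) + C4*cos(sqrt(2)*5^(1/4)*7^(3/4)*a/7)


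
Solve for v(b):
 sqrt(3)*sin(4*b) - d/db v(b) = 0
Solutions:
 v(b) = C1 - sqrt(3)*cos(4*b)/4


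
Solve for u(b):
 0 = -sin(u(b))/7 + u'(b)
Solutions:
 -b/7 + log(cos(u(b)) - 1)/2 - log(cos(u(b)) + 1)/2 = C1


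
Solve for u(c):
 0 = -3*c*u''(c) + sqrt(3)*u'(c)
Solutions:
 u(c) = C1 + C2*c^(sqrt(3)/3 + 1)


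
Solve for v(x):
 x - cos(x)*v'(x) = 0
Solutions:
 v(x) = C1 + Integral(x/cos(x), x)


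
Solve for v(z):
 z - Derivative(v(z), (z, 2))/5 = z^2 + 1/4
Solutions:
 v(z) = C1 + C2*z - 5*z^4/12 + 5*z^3/6 - 5*z^2/8


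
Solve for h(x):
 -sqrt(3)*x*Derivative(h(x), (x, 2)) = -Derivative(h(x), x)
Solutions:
 h(x) = C1 + C2*x^(sqrt(3)/3 + 1)


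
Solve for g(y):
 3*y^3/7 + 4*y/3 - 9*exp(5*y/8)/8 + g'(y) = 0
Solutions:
 g(y) = C1 - 3*y^4/28 - 2*y^2/3 + 9*exp(5*y/8)/5


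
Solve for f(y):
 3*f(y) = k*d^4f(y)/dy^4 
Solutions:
 f(y) = C1*exp(-3^(1/4)*y*(1/k)^(1/4)) + C2*exp(3^(1/4)*y*(1/k)^(1/4)) + C3*exp(-3^(1/4)*I*y*(1/k)^(1/4)) + C4*exp(3^(1/4)*I*y*(1/k)^(1/4))


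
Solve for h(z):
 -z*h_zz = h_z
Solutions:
 h(z) = C1 + C2*log(z)


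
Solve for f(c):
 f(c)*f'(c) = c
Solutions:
 f(c) = -sqrt(C1 + c^2)
 f(c) = sqrt(C1 + c^2)


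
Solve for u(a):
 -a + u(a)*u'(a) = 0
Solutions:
 u(a) = -sqrt(C1 + a^2)
 u(a) = sqrt(C1 + a^2)


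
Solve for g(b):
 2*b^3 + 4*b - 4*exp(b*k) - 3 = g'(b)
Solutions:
 g(b) = C1 + b^4/2 + 2*b^2 - 3*b - 4*exp(b*k)/k


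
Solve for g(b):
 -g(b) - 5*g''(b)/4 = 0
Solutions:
 g(b) = C1*sin(2*sqrt(5)*b/5) + C2*cos(2*sqrt(5)*b/5)


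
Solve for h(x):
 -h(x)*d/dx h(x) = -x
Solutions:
 h(x) = -sqrt(C1 + x^2)
 h(x) = sqrt(C1 + x^2)


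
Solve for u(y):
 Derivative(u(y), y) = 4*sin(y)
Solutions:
 u(y) = C1 - 4*cos(y)


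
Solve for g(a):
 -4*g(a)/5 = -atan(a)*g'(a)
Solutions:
 g(a) = C1*exp(4*Integral(1/atan(a), a)/5)


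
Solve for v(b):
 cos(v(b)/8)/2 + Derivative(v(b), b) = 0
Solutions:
 b/2 - 4*log(sin(v(b)/8) - 1) + 4*log(sin(v(b)/8) + 1) = C1


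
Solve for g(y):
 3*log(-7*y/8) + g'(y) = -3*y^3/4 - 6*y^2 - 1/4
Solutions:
 g(y) = C1 - 3*y^4/16 - 2*y^3 - 3*y*log(-y) + y*(-3*log(7) + 11/4 + 9*log(2))


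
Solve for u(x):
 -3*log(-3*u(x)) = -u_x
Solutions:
 -Integral(1/(log(-_y) + log(3)), (_y, u(x)))/3 = C1 - x


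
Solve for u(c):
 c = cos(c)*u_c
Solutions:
 u(c) = C1 + Integral(c/cos(c), c)


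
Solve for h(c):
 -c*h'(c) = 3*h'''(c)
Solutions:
 h(c) = C1 + Integral(C2*airyai(-3^(2/3)*c/3) + C3*airybi(-3^(2/3)*c/3), c)


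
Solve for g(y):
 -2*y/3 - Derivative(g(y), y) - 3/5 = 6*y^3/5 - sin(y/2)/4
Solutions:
 g(y) = C1 - 3*y^4/10 - y^2/3 - 3*y/5 - cos(y/2)/2


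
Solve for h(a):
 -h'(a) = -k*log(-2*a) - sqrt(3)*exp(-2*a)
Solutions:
 h(a) = C1 + a*k*log(-a) + a*k*(-1 + log(2)) - sqrt(3)*exp(-2*a)/2


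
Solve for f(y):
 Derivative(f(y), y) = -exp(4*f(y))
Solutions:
 f(y) = log(-I*(1/(C1 + 4*y))^(1/4))
 f(y) = log(I*(1/(C1 + 4*y))^(1/4))
 f(y) = log(-(1/(C1 + 4*y))^(1/4))
 f(y) = log(1/(C1 + 4*y))/4


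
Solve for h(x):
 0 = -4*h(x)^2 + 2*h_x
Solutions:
 h(x) = -1/(C1 + 2*x)


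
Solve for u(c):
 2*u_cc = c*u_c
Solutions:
 u(c) = C1 + C2*erfi(c/2)


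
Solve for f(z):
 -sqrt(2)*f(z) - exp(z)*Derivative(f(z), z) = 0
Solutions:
 f(z) = C1*exp(sqrt(2)*exp(-z))


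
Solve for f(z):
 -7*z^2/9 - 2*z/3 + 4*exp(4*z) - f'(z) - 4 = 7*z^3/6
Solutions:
 f(z) = C1 - 7*z^4/24 - 7*z^3/27 - z^2/3 - 4*z + exp(4*z)


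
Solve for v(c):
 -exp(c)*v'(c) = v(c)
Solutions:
 v(c) = C1*exp(exp(-c))


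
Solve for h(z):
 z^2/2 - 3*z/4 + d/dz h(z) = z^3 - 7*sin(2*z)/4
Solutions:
 h(z) = C1 + z^4/4 - z^3/6 + 3*z^2/8 + 7*cos(2*z)/8


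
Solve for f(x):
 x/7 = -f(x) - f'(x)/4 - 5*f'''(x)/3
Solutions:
 f(x) = C1*exp(-5^(1/3)*x*(-(60 + sqrt(3605))^(1/3) + 5^(1/3)/(60 + sqrt(3605))^(1/3))/20)*sin(sqrt(3)*5^(1/3)*x*(5^(1/3)/(60 + sqrt(3605))^(1/3) + (60 + sqrt(3605))^(1/3))/20) + C2*exp(-5^(1/3)*x*(-(60 + sqrt(3605))^(1/3) + 5^(1/3)/(60 + sqrt(3605))^(1/3))/20)*cos(sqrt(3)*5^(1/3)*x*(5^(1/3)/(60 + sqrt(3605))^(1/3) + (60 + sqrt(3605))^(1/3))/20) + C3*exp(5^(1/3)*x*(-(60 + sqrt(3605))^(1/3) + 5^(1/3)/(60 + sqrt(3605))^(1/3))/10) - x/7 + 1/28


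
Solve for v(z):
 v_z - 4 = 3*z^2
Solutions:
 v(z) = C1 + z^3 + 4*z


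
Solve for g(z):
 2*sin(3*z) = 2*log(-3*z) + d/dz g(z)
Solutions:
 g(z) = C1 - 2*z*log(-z) - 2*z*log(3) + 2*z - 2*cos(3*z)/3


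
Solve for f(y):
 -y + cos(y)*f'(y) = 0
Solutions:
 f(y) = C1 + Integral(y/cos(y), y)


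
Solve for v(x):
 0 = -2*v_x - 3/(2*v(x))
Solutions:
 v(x) = -sqrt(C1 - 6*x)/2
 v(x) = sqrt(C1 - 6*x)/2


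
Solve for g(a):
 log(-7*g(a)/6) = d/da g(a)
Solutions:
 -Integral(1/(log(-_y) - log(6) + log(7)), (_y, g(a))) = C1 - a


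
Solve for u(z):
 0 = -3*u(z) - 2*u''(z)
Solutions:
 u(z) = C1*sin(sqrt(6)*z/2) + C2*cos(sqrt(6)*z/2)


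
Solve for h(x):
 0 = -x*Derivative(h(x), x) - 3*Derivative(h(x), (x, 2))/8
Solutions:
 h(x) = C1 + C2*erf(2*sqrt(3)*x/3)


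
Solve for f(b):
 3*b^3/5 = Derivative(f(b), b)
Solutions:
 f(b) = C1 + 3*b^4/20


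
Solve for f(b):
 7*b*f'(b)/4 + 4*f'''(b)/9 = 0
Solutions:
 f(b) = C1 + Integral(C2*airyai(-2^(2/3)*63^(1/3)*b/4) + C3*airybi(-2^(2/3)*63^(1/3)*b/4), b)


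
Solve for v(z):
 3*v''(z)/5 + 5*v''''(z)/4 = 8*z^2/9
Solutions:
 v(z) = C1 + C2*z + C3*sin(2*sqrt(3)*z/5) + C4*cos(2*sqrt(3)*z/5) + 10*z^4/81 - 250*z^2/81


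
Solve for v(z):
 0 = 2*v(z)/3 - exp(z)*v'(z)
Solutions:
 v(z) = C1*exp(-2*exp(-z)/3)


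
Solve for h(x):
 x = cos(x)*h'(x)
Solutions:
 h(x) = C1 + Integral(x/cos(x), x)


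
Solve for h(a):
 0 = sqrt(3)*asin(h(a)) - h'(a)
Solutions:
 Integral(1/asin(_y), (_y, h(a))) = C1 + sqrt(3)*a


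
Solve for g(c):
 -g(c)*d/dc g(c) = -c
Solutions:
 g(c) = -sqrt(C1 + c^2)
 g(c) = sqrt(C1 + c^2)


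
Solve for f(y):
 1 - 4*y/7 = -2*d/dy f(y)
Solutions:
 f(y) = C1 + y^2/7 - y/2


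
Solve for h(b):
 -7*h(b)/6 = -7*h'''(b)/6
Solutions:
 h(b) = C3*exp(b) + (C1*sin(sqrt(3)*b/2) + C2*cos(sqrt(3)*b/2))*exp(-b/2)


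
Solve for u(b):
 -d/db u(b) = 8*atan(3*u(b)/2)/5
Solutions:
 Integral(1/atan(3*_y/2), (_y, u(b))) = C1 - 8*b/5


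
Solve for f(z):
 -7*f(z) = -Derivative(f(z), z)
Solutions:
 f(z) = C1*exp(7*z)


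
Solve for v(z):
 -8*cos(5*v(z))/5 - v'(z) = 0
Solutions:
 v(z) = -asin((C1 + exp(16*z))/(C1 - exp(16*z)))/5 + pi/5
 v(z) = asin((C1 + exp(16*z))/(C1 - exp(16*z)))/5


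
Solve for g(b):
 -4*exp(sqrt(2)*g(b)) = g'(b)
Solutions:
 g(b) = sqrt(2)*(2*log(1/(C1 + 4*b)) - log(2))/4


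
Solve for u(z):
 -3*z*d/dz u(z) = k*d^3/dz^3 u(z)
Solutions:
 u(z) = C1 + Integral(C2*airyai(3^(1/3)*z*(-1/k)^(1/3)) + C3*airybi(3^(1/3)*z*(-1/k)^(1/3)), z)


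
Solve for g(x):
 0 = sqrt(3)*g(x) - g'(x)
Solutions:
 g(x) = C1*exp(sqrt(3)*x)


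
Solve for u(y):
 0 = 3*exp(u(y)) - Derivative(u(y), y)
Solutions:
 u(y) = log(-1/(C1 + 3*y))


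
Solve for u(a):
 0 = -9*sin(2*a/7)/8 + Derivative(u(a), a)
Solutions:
 u(a) = C1 - 63*cos(2*a/7)/16


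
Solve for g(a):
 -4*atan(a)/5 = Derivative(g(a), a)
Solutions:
 g(a) = C1 - 4*a*atan(a)/5 + 2*log(a^2 + 1)/5


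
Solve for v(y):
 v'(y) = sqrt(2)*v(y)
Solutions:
 v(y) = C1*exp(sqrt(2)*y)


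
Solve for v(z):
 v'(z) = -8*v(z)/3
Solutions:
 v(z) = C1*exp(-8*z/3)


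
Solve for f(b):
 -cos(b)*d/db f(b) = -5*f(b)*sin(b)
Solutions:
 f(b) = C1/cos(b)^5


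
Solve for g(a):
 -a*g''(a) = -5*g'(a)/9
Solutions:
 g(a) = C1 + C2*a^(14/9)


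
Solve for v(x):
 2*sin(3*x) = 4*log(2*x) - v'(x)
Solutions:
 v(x) = C1 + 4*x*log(x) - 4*x + 4*x*log(2) + 2*cos(3*x)/3


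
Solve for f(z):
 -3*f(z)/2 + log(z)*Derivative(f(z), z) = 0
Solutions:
 f(z) = C1*exp(3*li(z)/2)


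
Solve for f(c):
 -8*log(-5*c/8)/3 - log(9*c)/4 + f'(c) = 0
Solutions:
 f(c) = C1 + 35*c*log(c)/12 + c*(-8*log(2) - 35/12 + log(3)/2 + 8*log(5)/3 + 8*I*pi/3)


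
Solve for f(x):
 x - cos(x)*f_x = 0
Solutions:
 f(x) = C1 + Integral(x/cos(x), x)


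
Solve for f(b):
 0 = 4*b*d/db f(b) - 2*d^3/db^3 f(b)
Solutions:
 f(b) = C1 + Integral(C2*airyai(2^(1/3)*b) + C3*airybi(2^(1/3)*b), b)


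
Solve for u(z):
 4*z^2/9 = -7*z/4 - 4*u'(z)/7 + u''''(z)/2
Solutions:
 u(z) = C1 + C4*exp(2*7^(2/3)*z/7) - 7*z^3/27 - 49*z^2/32 + (C2*sin(sqrt(3)*7^(2/3)*z/7) + C3*cos(sqrt(3)*7^(2/3)*z/7))*exp(-7^(2/3)*z/7)


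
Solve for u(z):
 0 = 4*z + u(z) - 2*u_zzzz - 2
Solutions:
 u(z) = C1*exp(-2^(3/4)*z/2) + C2*exp(2^(3/4)*z/2) + C3*sin(2^(3/4)*z/2) + C4*cos(2^(3/4)*z/2) - 4*z + 2


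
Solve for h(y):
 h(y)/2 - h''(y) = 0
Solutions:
 h(y) = C1*exp(-sqrt(2)*y/2) + C2*exp(sqrt(2)*y/2)


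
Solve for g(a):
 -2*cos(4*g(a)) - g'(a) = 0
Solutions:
 g(a) = -asin((C1 + exp(16*a))/(C1 - exp(16*a)))/4 + pi/4
 g(a) = asin((C1 + exp(16*a))/(C1 - exp(16*a)))/4


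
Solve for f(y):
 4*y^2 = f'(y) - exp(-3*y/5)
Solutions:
 f(y) = C1 + 4*y^3/3 - 5*exp(-3*y/5)/3


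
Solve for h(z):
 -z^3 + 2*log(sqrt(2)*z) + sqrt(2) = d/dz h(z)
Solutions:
 h(z) = C1 - z^4/4 + 2*z*log(z) - 2*z + z*log(2) + sqrt(2)*z


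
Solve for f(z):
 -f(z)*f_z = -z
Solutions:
 f(z) = -sqrt(C1 + z^2)
 f(z) = sqrt(C1 + z^2)


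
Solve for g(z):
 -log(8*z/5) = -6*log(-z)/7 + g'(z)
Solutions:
 g(z) = C1 - z*log(z)/7 + z*(-3*log(2) + 1/7 + log(5) + 6*I*pi/7)


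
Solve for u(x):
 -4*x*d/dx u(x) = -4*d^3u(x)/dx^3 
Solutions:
 u(x) = C1 + Integral(C2*airyai(x) + C3*airybi(x), x)


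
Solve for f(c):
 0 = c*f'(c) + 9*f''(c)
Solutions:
 f(c) = C1 + C2*erf(sqrt(2)*c/6)


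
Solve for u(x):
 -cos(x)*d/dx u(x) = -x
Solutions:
 u(x) = C1 + Integral(x/cos(x), x)


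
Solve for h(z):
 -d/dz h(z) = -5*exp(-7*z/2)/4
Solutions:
 h(z) = C1 - 5*exp(-7*z/2)/14


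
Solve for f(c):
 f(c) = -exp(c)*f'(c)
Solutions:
 f(c) = C1*exp(exp(-c))


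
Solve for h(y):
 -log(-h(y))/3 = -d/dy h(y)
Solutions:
 -li(-h(y)) = C1 + y/3


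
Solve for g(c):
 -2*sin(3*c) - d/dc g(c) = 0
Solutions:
 g(c) = C1 + 2*cos(3*c)/3


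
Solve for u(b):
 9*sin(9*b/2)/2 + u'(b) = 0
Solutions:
 u(b) = C1 + cos(9*b/2)


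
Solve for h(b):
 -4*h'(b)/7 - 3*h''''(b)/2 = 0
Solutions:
 h(b) = C1 + C4*exp(-2*21^(2/3)*b/21) + (C2*sin(3^(1/6)*7^(2/3)*b/7) + C3*cos(3^(1/6)*7^(2/3)*b/7))*exp(21^(2/3)*b/21)


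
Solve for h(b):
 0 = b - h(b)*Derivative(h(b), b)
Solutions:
 h(b) = -sqrt(C1 + b^2)
 h(b) = sqrt(C1 + b^2)


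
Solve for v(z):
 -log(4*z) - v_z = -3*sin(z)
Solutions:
 v(z) = C1 - z*log(z) - 2*z*log(2) + z - 3*cos(z)


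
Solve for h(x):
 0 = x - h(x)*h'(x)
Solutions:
 h(x) = -sqrt(C1 + x^2)
 h(x) = sqrt(C1 + x^2)


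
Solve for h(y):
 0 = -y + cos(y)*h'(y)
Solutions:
 h(y) = C1 + Integral(y/cos(y), y)


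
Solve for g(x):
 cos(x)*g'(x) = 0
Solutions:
 g(x) = C1


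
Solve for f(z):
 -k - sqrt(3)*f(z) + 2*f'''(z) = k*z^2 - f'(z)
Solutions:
 f(z) = C1*exp(2^(1/3)*sqrt(3)*z*(-(9 + sqrt(83))^(1/3) + 2^(1/3)/(9 + sqrt(83))^(1/3))/12)*sin(2^(1/3)*z*(2^(1/3)/(9 + sqrt(83))^(1/3) + (9 + sqrt(83))^(1/3))/4) + C2*exp(2^(1/3)*sqrt(3)*z*(-(9 + sqrt(83))^(1/3) + 2^(1/3)/(9 + sqrt(83))^(1/3))/12)*cos(2^(1/3)*z*(2^(1/3)/(9 + sqrt(83))^(1/3) + (9 + sqrt(83))^(1/3))/4) + C3*exp(-2^(1/3)*sqrt(3)*z*(-(9 + sqrt(83))^(1/3) + 2^(1/3)/(9 + sqrt(83))^(1/3))/6) - sqrt(3)*k*z^2/3 - 2*k*z/3 - 5*sqrt(3)*k/9


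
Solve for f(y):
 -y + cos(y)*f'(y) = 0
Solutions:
 f(y) = C1 + Integral(y/cos(y), y)


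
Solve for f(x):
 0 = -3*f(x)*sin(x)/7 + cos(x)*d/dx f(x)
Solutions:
 f(x) = C1/cos(x)^(3/7)


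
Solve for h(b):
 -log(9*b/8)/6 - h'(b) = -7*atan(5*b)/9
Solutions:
 h(b) = C1 - b*log(b)/6 + 7*b*atan(5*b)/9 - b*log(3)/3 + b/6 + b*log(2)/2 - 7*log(25*b^2 + 1)/90


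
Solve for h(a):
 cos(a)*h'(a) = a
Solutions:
 h(a) = C1 + Integral(a/cos(a), a)


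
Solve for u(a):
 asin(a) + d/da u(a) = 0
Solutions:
 u(a) = C1 - a*asin(a) - sqrt(1 - a^2)


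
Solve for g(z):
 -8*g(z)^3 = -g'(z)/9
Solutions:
 g(z) = -sqrt(2)*sqrt(-1/(C1 + 72*z))/2
 g(z) = sqrt(2)*sqrt(-1/(C1 + 72*z))/2


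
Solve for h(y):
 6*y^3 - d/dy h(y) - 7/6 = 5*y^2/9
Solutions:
 h(y) = C1 + 3*y^4/2 - 5*y^3/27 - 7*y/6


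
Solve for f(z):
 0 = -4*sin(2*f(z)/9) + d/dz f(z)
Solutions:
 -4*z + 9*log(cos(2*f(z)/9) - 1)/4 - 9*log(cos(2*f(z)/9) + 1)/4 = C1


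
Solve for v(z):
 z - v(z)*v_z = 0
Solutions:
 v(z) = -sqrt(C1 + z^2)
 v(z) = sqrt(C1 + z^2)


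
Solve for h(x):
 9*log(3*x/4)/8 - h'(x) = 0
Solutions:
 h(x) = C1 + 9*x*log(x)/8 - 9*x*log(2)/4 - 9*x/8 + 9*x*log(3)/8


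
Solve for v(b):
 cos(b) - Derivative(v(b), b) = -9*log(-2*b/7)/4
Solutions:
 v(b) = C1 + 9*b*log(-b)/4 - 9*b*log(7)/4 - 9*b/4 + 9*b*log(2)/4 + sin(b)


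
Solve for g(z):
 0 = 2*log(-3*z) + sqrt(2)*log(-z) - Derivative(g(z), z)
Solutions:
 g(z) = C1 + z*(sqrt(2) + 2)*log(-z) + z*(-2 - sqrt(2) + 2*log(3))


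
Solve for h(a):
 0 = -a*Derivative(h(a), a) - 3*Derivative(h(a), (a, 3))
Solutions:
 h(a) = C1 + Integral(C2*airyai(-3^(2/3)*a/3) + C3*airybi(-3^(2/3)*a/3), a)


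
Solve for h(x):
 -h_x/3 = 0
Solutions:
 h(x) = C1


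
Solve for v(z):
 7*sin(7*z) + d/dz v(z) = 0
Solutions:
 v(z) = C1 + cos(7*z)


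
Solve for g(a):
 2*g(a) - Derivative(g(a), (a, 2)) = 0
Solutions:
 g(a) = C1*exp(-sqrt(2)*a) + C2*exp(sqrt(2)*a)


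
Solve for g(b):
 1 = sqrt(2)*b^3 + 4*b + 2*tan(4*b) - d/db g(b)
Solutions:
 g(b) = C1 + sqrt(2)*b^4/4 + 2*b^2 - b - log(cos(4*b))/2


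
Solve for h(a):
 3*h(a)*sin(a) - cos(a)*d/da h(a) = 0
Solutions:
 h(a) = C1/cos(a)^3


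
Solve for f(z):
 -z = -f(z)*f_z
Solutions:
 f(z) = -sqrt(C1 + z^2)
 f(z) = sqrt(C1 + z^2)


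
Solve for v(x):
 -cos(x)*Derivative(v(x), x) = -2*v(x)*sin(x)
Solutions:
 v(x) = C1/cos(x)^2


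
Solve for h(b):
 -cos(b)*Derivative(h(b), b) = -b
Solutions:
 h(b) = C1 + Integral(b/cos(b), b)


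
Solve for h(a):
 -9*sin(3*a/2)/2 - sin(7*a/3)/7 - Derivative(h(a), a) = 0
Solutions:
 h(a) = C1 + 3*cos(3*a/2) + 3*cos(7*a/3)/49


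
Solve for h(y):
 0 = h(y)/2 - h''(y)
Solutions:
 h(y) = C1*exp(-sqrt(2)*y/2) + C2*exp(sqrt(2)*y/2)


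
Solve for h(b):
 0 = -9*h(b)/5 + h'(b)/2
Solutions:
 h(b) = C1*exp(18*b/5)


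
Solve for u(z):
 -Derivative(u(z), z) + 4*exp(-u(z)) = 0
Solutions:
 u(z) = log(C1 + 4*z)


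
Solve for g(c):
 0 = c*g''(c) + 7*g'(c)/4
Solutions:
 g(c) = C1 + C2/c^(3/4)


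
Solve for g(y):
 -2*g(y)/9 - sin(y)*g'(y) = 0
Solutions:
 g(y) = C1*(cos(y) + 1)^(1/9)/(cos(y) - 1)^(1/9)


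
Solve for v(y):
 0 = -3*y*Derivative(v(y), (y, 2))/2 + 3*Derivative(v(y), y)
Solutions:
 v(y) = C1 + C2*y^3


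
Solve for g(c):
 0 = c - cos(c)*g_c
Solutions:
 g(c) = C1 + Integral(c/cos(c), c)


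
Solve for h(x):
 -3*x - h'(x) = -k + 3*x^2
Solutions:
 h(x) = C1 + k*x - x^3 - 3*x^2/2


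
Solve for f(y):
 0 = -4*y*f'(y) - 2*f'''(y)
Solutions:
 f(y) = C1 + Integral(C2*airyai(-2^(1/3)*y) + C3*airybi(-2^(1/3)*y), y)


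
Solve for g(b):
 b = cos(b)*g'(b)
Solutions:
 g(b) = C1 + Integral(b/cos(b), b)


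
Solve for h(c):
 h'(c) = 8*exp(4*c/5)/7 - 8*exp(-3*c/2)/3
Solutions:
 h(c) = C1 + 10*exp(4*c/5)/7 + 16*exp(-3*c/2)/9


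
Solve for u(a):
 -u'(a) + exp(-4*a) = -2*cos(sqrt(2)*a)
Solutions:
 u(a) = C1 + sqrt(2)*sin(sqrt(2)*a) - exp(-4*a)/4


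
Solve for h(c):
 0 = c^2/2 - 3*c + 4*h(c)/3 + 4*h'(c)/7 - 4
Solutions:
 h(c) = C1*exp(-7*c/3) - 3*c^2/8 + 18*c/7 + 93/49


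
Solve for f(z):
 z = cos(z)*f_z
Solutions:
 f(z) = C1 + Integral(z/cos(z), z)


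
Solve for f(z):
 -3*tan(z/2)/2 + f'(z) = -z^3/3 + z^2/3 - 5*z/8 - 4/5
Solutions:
 f(z) = C1 - z^4/12 + z^3/9 - 5*z^2/16 - 4*z/5 - 3*log(cos(z/2))


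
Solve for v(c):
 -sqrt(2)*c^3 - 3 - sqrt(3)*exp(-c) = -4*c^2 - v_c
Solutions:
 v(c) = C1 + sqrt(2)*c^4/4 - 4*c^3/3 + 3*c - sqrt(3)*exp(-c)


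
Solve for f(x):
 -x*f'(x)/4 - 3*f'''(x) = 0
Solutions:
 f(x) = C1 + Integral(C2*airyai(-18^(1/3)*x/6) + C3*airybi(-18^(1/3)*x/6), x)


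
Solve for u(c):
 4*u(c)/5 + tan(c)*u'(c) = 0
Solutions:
 u(c) = C1/sin(c)^(4/5)


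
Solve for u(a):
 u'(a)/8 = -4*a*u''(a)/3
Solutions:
 u(a) = C1 + C2*a^(29/32)


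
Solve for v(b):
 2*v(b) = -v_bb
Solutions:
 v(b) = C1*sin(sqrt(2)*b) + C2*cos(sqrt(2)*b)


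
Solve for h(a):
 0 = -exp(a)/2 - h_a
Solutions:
 h(a) = C1 - exp(a)/2


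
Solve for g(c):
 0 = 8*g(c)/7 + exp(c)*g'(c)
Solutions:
 g(c) = C1*exp(8*exp(-c)/7)


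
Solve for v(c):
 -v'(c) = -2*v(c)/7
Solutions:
 v(c) = C1*exp(2*c/7)


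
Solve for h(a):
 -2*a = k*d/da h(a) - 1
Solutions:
 h(a) = C1 - a^2/k + a/k


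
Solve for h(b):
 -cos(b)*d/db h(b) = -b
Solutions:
 h(b) = C1 + Integral(b/cos(b), b)


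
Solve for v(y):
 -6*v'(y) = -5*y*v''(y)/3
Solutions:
 v(y) = C1 + C2*y^(23/5)


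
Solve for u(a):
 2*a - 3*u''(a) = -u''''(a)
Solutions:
 u(a) = C1 + C2*a + C3*exp(-sqrt(3)*a) + C4*exp(sqrt(3)*a) + a^3/9


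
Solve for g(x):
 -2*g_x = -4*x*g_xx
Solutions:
 g(x) = C1 + C2*x^(3/2)


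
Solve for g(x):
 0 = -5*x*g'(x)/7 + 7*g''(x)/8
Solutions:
 g(x) = C1 + C2*erfi(2*sqrt(5)*x/7)


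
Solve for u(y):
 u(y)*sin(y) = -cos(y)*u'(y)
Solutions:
 u(y) = C1*cos(y)


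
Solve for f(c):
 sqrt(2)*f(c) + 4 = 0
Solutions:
 f(c) = -2*sqrt(2)


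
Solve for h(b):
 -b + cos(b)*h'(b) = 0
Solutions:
 h(b) = C1 + Integral(b/cos(b), b)


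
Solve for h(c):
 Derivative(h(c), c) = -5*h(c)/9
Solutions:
 h(c) = C1*exp(-5*c/9)


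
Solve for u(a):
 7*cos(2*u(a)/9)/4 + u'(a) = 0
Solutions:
 7*a/4 - 9*log(sin(2*u(a)/9) - 1)/4 + 9*log(sin(2*u(a)/9) + 1)/4 = C1


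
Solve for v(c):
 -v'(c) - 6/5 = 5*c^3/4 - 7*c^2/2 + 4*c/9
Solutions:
 v(c) = C1 - 5*c^4/16 + 7*c^3/6 - 2*c^2/9 - 6*c/5


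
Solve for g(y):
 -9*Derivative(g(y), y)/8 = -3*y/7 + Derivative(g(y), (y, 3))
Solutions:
 g(y) = C1 + C2*sin(3*sqrt(2)*y/4) + C3*cos(3*sqrt(2)*y/4) + 4*y^2/21


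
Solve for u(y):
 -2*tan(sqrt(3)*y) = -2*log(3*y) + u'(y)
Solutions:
 u(y) = C1 + 2*y*log(y) - 2*y + 2*y*log(3) + 2*sqrt(3)*log(cos(sqrt(3)*y))/3


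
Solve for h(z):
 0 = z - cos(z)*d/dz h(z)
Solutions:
 h(z) = C1 + Integral(z/cos(z), z)


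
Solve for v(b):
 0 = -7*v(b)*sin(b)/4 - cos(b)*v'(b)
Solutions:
 v(b) = C1*cos(b)^(7/4)


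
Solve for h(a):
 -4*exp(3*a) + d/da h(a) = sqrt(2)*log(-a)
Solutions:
 h(a) = C1 + sqrt(2)*a*log(-a) - sqrt(2)*a + 4*exp(3*a)/3


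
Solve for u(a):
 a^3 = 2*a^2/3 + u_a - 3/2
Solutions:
 u(a) = C1 + a^4/4 - 2*a^3/9 + 3*a/2


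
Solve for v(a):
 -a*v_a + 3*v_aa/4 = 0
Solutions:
 v(a) = C1 + C2*erfi(sqrt(6)*a/3)


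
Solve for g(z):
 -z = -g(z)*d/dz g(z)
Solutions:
 g(z) = -sqrt(C1 + z^2)
 g(z) = sqrt(C1 + z^2)


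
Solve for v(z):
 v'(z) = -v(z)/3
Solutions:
 v(z) = C1*exp(-z/3)


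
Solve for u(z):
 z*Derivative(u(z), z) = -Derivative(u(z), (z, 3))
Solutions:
 u(z) = C1 + Integral(C2*airyai(-z) + C3*airybi(-z), z)


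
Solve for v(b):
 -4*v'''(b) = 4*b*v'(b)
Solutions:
 v(b) = C1 + Integral(C2*airyai(-b) + C3*airybi(-b), b)


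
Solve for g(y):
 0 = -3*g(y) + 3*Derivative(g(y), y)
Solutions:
 g(y) = C1*exp(y)


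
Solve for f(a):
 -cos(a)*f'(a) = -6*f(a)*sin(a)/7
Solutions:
 f(a) = C1/cos(a)^(6/7)


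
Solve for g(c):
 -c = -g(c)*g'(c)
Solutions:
 g(c) = -sqrt(C1 + c^2)
 g(c) = sqrt(C1 + c^2)


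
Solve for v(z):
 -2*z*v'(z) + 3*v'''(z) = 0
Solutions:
 v(z) = C1 + Integral(C2*airyai(2^(1/3)*3^(2/3)*z/3) + C3*airybi(2^(1/3)*3^(2/3)*z/3), z)


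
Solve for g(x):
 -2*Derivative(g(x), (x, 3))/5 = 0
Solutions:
 g(x) = C1 + C2*x + C3*x^2


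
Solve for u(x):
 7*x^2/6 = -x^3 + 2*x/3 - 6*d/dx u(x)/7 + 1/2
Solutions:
 u(x) = C1 - 7*x^4/24 - 49*x^3/108 + 7*x^2/18 + 7*x/12


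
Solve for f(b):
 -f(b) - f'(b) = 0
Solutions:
 f(b) = C1*exp(-b)


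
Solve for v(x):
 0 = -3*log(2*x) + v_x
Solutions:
 v(x) = C1 + 3*x*log(x) - 3*x + x*log(8)


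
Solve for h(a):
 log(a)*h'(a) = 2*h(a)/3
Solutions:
 h(a) = C1*exp(2*li(a)/3)


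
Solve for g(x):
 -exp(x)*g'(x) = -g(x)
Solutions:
 g(x) = C1*exp(-exp(-x))


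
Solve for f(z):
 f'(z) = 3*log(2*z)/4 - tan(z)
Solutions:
 f(z) = C1 + 3*z*log(z)/4 - 3*z/4 + 3*z*log(2)/4 + log(cos(z))


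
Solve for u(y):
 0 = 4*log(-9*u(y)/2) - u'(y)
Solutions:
 -Integral(1/(log(-_y) - log(2) + 2*log(3)), (_y, u(y)))/4 = C1 - y


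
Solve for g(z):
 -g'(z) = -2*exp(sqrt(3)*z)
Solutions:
 g(z) = C1 + 2*sqrt(3)*exp(sqrt(3)*z)/3


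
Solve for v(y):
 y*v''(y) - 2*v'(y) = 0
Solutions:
 v(y) = C1 + C2*y^3


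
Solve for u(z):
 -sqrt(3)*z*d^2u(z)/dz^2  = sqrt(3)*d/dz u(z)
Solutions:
 u(z) = C1 + C2*log(z)


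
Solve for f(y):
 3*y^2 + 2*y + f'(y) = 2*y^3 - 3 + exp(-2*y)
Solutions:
 f(y) = C1 + y^4/2 - y^3 - y^2 - 3*y - exp(-2*y)/2


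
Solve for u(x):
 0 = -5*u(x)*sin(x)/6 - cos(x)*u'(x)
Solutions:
 u(x) = C1*cos(x)^(5/6)


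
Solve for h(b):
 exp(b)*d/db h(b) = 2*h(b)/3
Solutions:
 h(b) = C1*exp(-2*exp(-b)/3)


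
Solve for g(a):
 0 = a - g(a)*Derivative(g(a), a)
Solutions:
 g(a) = -sqrt(C1 + a^2)
 g(a) = sqrt(C1 + a^2)


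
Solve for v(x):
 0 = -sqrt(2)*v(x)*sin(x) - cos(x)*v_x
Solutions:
 v(x) = C1*cos(x)^(sqrt(2))


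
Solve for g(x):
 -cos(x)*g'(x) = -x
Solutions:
 g(x) = C1 + Integral(x/cos(x), x)


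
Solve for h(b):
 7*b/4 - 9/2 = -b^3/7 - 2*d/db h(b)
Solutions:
 h(b) = C1 - b^4/56 - 7*b^2/16 + 9*b/4


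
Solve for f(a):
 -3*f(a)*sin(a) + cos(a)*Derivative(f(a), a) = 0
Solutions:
 f(a) = C1/cos(a)^3


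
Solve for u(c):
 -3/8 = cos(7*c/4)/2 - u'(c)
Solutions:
 u(c) = C1 + 3*c/8 + 2*sin(7*c/4)/7


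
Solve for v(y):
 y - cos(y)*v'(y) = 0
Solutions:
 v(y) = C1 + Integral(y/cos(y), y)


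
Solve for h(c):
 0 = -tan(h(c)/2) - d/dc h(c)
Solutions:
 h(c) = -2*asin(C1*exp(-c/2)) + 2*pi
 h(c) = 2*asin(C1*exp(-c/2))


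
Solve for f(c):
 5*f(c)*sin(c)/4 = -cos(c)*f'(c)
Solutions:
 f(c) = C1*cos(c)^(5/4)


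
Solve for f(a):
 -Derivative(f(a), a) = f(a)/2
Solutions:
 f(a) = C1*exp(-a/2)


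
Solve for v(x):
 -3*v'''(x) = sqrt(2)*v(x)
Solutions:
 v(x) = C3*exp(-2^(1/6)*3^(2/3)*x/3) + (C1*sin(6^(1/6)*x/2) + C2*cos(6^(1/6)*x/2))*exp(2^(1/6)*3^(2/3)*x/6)


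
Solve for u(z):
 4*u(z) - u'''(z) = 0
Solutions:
 u(z) = C3*exp(2^(2/3)*z) + (C1*sin(2^(2/3)*sqrt(3)*z/2) + C2*cos(2^(2/3)*sqrt(3)*z/2))*exp(-2^(2/3)*z/2)


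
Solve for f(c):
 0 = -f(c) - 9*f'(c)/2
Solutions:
 f(c) = C1*exp(-2*c/9)


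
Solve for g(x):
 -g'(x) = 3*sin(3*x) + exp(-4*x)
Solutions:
 g(x) = C1 + cos(3*x) + exp(-4*x)/4


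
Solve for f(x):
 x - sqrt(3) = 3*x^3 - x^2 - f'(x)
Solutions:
 f(x) = C1 + 3*x^4/4 - x^3/3 - x^2/2 + sqrt(3)*x


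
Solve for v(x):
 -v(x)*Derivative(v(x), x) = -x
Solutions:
 v(x) = -sqrt(C1 + x^2)
 v(x) = sqrt(C1 + x^2)


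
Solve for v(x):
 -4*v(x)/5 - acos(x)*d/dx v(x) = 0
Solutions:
 v(x) = C1*exp(-4*Integral(1/acos(x), x)/5)


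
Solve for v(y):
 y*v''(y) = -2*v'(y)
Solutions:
 v(y) = C1 + C2/y


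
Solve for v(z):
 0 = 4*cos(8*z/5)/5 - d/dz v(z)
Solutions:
 v(z) = C1 + sin(8*z/5)/2


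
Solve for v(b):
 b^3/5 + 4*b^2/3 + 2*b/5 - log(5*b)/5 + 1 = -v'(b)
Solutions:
 v(b) = C1 - b^4/20 - 4*b^3/9 - b^2/5 + b*log(b)/5 - 6*b/5 + b*log(5)/5


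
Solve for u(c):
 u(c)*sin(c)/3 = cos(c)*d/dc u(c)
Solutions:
 u(c) = C1/cos(c)^(1/3)


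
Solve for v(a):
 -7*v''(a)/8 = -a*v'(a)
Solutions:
 v(a) = C1 + C2*erfi(2*sqrt(7)*a/7)


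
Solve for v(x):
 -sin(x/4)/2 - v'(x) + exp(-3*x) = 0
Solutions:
 v(x) = C1 + 2*cos(x/4) - exp(-3*x)/3


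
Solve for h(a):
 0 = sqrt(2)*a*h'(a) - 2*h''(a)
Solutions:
 h(a) = C1 + C2*erfi(2^(1/4)*a/2)


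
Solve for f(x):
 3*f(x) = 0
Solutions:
 f(x) = 0


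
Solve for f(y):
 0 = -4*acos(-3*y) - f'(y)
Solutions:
 f(y) = C1 - 4*y*acos(-3*y) - 4*sqrt(1 - 9*y^2)/3


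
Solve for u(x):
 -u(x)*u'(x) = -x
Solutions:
 u(x) = -sqrt(C1 + x^2)
 u(x) = sqrt(C1 + x^2)


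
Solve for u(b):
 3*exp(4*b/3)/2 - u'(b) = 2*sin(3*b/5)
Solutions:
 u(b) = C1 + 9*exp(4*b/3)/8 + 10*cos(3*b/5)/3


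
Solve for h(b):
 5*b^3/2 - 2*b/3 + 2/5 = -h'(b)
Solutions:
 h(b) = C1 - 5*b^4/8 + b^2/3 - 2*b/5


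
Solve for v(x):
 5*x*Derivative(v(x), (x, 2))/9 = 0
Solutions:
 v(x) = C1 + C2*x


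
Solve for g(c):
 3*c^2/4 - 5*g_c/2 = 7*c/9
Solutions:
 g(c) = C1 + c^3/10 - 7*c^2/45


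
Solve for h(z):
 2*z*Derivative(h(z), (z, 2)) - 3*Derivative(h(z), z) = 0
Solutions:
 h(z) = C1 + C2*z^(5/2)


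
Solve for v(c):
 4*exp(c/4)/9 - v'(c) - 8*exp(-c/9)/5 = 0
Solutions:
 v(c) = C1 + 16*exp(c/4)/9 + 72*exp(-c/9)/5


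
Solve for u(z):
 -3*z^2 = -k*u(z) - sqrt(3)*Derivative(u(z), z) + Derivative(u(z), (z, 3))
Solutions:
 u(z) = C1*exp(-z*(6^(2/3)*(-3*k + sqrt(9*k^2 - 4*sqrt(3)))^(1/3) + 2*2^(1/3)*3^(5/6)/(-3*k + sqrt(9*k^2 - 4*sqrt(3)))^(1/3))/6) + C2*exp(z*(6^(2/3)*(-3*k + sqrt(9*k^2 - 4*sqrt(3)))^(1/3)/12 - 2^(2/3)*3^(1/6)*I*(-3*k + sqrt(9*k^2 - 4*sqrt(3)))^(1/3)/4 - 4*sqrt(3)/((-6^(2/3) + 3*2^(2/3)*3^(1/6)*I)*(-3*k + sqrt(9*k^2 - 4*sqrt(3)))^(1/3)))) + C3*exp(z*(6^(2/3)*(-3*k + sqrt(9*k^2 - 4*sqrt(3)))^(1/3)/12 + 2^(2/3)*3^(1/6)*I*(-3*k + sqrt(9*k^2 - 4*sqrt(3)))^(1/3)/4 + 4*sqrt(3)/((6^(2/3) + 3*2^(2/3)*3^(1/6)*I)*(-3*k + sqrt(9*k^2 - 4*sqrt(3)))^(1/3)))) + 3*z^2/k - 6*sqrt(3)*z/k^2 + 18/k^3


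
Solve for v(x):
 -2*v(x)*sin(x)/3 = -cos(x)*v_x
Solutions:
 v(x) = C1/cos(x)^(2/3)


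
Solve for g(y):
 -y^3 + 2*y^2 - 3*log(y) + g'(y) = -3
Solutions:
 g(y) = C1 + y^4/4 - 2*y^3/3 + 3*y*log(y) - 6*y


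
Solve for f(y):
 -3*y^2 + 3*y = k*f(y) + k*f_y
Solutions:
 f(y) = C1*exp(-y) - 3*y^2/k + 9*y/k - 9/k


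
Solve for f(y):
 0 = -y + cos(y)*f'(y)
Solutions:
 f(y) = C1 + Integral(y/cos(y), y)


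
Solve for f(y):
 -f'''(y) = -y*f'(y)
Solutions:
 f(y) = C1 + Integral(C2*airyai(y) + C3*airybi(y), y)


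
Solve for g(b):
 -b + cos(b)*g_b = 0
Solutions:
 g(b) = C1 + Integral(b/cos(b), b)


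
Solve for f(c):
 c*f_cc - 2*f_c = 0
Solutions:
 f(c) = C1 + C2*c^3


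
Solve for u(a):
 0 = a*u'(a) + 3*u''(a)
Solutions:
 u(a) = C1 + C2*erf(sqrt(6)*a/6)


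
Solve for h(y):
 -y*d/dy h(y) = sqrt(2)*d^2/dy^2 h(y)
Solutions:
 h(y) = C1 + C2*erf(2^(1/4)*y/2)


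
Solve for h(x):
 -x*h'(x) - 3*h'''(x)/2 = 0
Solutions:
 h(x) = C1 + Integral(C2*airyai(-2^(1/3)*3^(2/3)*x/3) + C3*airybi(-2^(1/3)*3^(2/3)*x/3), x)


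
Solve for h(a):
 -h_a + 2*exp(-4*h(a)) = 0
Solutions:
 h(a) = log(-I*(C1 + 8*a)^(1/4))
 h(a) = log(I*(C1 + 8*a)^(1/4))
 h(a) = log(-(C1 + 8*a)^(1/4))
 h(a) = log(C1 + 8*a)/4


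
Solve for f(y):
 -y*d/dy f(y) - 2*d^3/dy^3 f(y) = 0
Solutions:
 f(y) = C1 + Integral(C2*airyai(-2^(2/3)*y/2) + C3*airybi(-2^(2/3)*y/2), y)


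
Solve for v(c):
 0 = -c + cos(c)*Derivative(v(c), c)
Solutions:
 v(c) = C1 + Integral(c/cos(c), c)


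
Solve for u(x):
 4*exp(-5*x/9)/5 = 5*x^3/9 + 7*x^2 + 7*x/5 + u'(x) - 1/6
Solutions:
 u(x) = C1 - 5*x^4/36 - 7*x^3/3 - 7*x^2/10 + x/6 - 36*exp(-5*x/9)/25


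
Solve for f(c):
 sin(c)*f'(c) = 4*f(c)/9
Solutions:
 f(c) = C1*(cos(c) - 1)^(2/9)/(cos(c) + 1)^(2/9)


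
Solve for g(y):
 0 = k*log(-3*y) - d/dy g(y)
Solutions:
 g(y) = C1 + k*y*log(-y) + k*y*(-1 + log(3))


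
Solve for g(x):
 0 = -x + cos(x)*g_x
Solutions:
 g(x) = C1 + Integral(x/cos(x), x)


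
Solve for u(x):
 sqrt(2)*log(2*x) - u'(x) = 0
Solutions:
 u(x) = C1 + sqrt(2)*x*log(x) - sqrt(2)*x + sqrt(2)*x*log(2)


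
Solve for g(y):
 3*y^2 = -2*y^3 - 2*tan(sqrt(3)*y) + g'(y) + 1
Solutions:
 g(y) = C1 + y^4/2 + y^3 - y - 2*sqrt(3)*log(cos(sqrt(3)*y))/3


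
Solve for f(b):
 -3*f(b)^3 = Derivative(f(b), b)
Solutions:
 f(b) = -sqrt(2)*sqrt(-1/(C1 - 3*b))/2
 f(b) = sqrt(2)*sqrt(-1/(C1 - 3*b))/2


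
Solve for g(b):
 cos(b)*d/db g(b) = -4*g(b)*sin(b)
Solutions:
 g(b) = C1*cos(b)^4


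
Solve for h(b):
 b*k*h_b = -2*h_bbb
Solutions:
 h(b) = C1 + Integral(C2*airyai(2^(2/3)*b*(-k)^(1/3)/2) + C3*airybi(2^(2/3)*b*(-k)^(1/3)/2), b)


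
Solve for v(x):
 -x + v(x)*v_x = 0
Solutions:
 v(x) = -sqrt(C1 + x^2)
 v(x) = sqrt(C1 + x^2)


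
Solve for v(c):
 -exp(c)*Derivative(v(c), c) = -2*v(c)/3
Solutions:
 v(c) = C1*exp(-2*exp(-c)/3)


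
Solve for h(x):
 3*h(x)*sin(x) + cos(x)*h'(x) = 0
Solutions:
 h(x) = C1*cos(x)^3


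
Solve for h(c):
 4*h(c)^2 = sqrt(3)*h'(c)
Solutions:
 h(c) = -3/(C1 + 4*sqrt(3)*c)


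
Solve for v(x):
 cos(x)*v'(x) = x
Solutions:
 v(x) = C1 + Integral(x/cos(x), x)


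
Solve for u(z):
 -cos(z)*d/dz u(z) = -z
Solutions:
 u(z) = C1 + Integral(z/cos(z), z)


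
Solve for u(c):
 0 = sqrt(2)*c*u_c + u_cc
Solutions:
 u(c) = C1 + C2*erf(2^(3/4)*c/2)


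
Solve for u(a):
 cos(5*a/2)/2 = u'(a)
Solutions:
 u(a) = C1 + sin(5*a/2)/5


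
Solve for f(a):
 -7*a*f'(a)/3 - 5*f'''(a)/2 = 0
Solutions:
 f(a) = C1 + Integral(C2*airyai(-14^(1/3)*15^(2/3)*a/15) + C3*airybi(-14^(1/3)*15^(2/3)*a/15), a)


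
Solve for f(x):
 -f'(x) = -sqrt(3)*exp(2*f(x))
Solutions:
 f(x) = log(-sqrt(-1/(C1 + sqrt(3)*x))) - log(2)/2
 f(x) = log(-1/(C1 + sqrt(3)*x))/2 - log(2)/2


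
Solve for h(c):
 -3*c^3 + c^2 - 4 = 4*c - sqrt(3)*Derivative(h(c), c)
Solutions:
 h(c) = C1 + sqrt(3)*c^4/4 - sqrt(3)*c^3/9 + 2*sqrt(3)*c^2/3 + 4*sqrt(3)*c/3


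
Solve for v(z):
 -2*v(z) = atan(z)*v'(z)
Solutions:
 v(z) = C1*exp(-2*Integral(1/atan(z), z))


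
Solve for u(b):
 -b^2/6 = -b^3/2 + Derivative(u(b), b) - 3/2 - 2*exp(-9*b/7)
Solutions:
 u(b) = C1 + b^4/8 - b^3/18 + 3*b/2 - 14*exp(-9*b/7)/9


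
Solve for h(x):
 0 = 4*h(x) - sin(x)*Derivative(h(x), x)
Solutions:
 h(x) = C1*(cos(x)^2 - 2*cos(x) + 1)/(cos(x)^2 + 2*cos(x) + 1)


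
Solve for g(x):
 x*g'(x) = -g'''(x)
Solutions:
 g(x) = C1 + Integral(C2*airyai(-x) + C3*airybi(-x), x)


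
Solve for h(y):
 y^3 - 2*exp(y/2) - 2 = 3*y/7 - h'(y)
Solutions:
 h(y) = C1 - y^4/4 + 3*y^2/14 + 2*y + 4*exp(y/2)


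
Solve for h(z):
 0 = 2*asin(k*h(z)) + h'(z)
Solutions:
 Integral(1/asin(_y*k), (_y, h(z))) = C1 - 2*z


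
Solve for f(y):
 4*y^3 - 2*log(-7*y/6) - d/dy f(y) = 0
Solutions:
 f(y) = C1 + y^4 - 2*y*log(-y) + 2*y*(-log(7) + 1 + log(6))


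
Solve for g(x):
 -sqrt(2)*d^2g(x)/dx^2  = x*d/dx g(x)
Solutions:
 g(x) = C1 + C2*erf(2^(1/4)*x/2)


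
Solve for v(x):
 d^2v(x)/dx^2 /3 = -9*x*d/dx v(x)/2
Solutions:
 v(x) = C1 + C2*erf(3*sqrt(3)*x/2)


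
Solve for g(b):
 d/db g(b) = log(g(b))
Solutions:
 li(g(b)) = C1 + b


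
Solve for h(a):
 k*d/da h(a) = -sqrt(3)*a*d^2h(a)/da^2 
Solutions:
 h(a) = C1 + a^(-sqrt(3)*re(k)/3 + 1)*(C2*sin(sqrt(3)*log(a)*Abs(im(k))/3) + C3*cos(sqrt(3)*log(a)*im(k)/3))


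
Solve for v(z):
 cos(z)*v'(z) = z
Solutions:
 v(z) = C1 + Integral(z/cos(z), z)


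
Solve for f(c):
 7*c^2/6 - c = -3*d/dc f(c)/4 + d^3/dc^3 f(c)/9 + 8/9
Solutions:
 f(c) = C1 + C2*exp(-3*sqrt(3)*c/2) + C3*exp(3*sqrt(3)*c/2) - 14*c^3/27 + 2*c^2/3 + 176*c/243


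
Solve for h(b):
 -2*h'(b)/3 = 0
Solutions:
 h(b) = C1


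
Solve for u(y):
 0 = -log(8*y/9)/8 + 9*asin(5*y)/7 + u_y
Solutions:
 u(y) = C1 + y*log(y)/8 - 9*y*asin(5*y)/7 - y*log(3)/4 - y/8 + 3*y*log(2)/8 - 9*sqrt(1 - 25*y^2)/35


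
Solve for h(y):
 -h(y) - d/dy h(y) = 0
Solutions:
 h(y) = C1*exp(-y)


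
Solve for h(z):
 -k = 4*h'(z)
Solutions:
 h(z) = C1 - k*z/4


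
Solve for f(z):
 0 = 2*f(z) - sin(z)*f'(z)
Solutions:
 f(z) = C1*(cos(z) - 1)/(cos(z) + 1)


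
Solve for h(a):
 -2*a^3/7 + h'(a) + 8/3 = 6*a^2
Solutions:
 h(a) = C1 + a^4/14 + 2*a^3 - 8*a/3


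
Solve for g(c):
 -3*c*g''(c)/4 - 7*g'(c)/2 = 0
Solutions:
 g(c) = C1 + C2/c^(11/3)


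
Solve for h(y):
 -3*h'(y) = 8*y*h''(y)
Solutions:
 h(y) = C1 + C2*y^(5/8)


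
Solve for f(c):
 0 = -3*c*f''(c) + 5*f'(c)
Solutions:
 f(c) = C1 + C2*c^(8/3)


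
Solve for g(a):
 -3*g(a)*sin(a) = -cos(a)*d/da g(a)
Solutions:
 g(a) = C1/cos(a)^3


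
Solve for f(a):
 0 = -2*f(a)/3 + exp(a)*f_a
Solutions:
 f(a) = C1*exp(-2*exp(-a)/3)


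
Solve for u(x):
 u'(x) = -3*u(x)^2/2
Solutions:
 u(x) = 2/(C1 + 3*x)


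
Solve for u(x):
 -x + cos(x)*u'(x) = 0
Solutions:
 u(x) = C1 + Integral(x/cos(x), x)


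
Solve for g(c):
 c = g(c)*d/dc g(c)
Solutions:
 g(c) = -sqrt(C1 + c^2)
 g(c) = sqrt(C1 + c^2)


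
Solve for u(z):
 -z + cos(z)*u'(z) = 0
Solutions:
 u(z) = C1 + Integral(z/cos(z), z)


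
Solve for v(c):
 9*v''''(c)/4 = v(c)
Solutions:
 v(c) = C1*exp(-sqrt(6)*c/3) + C2*exp(sqrt(6)*c/3) + C3*sin(sqrt(6)*c/3) + C4*cos(sqrt(6)*c/3)


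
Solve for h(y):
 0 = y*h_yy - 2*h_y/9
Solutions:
 h(y) = C1 + C2*y^(11/9)


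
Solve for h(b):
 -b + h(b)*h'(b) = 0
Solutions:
 h(b) = -sqrt(C1 + b^2)
 h(b) = sqrt(C1 + b^2)


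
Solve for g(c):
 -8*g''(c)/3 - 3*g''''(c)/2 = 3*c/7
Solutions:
 g(c) = C1 + C2*c + C3*sin(4*c/3) + C4*cos(4*c/3) - 3*c^3/112


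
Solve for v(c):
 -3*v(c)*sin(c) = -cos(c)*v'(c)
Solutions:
 v(c) = C1/cos(c)^3


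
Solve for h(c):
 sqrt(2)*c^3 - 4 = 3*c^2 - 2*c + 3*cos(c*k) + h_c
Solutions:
 h(c) = C1 + sqrt(2)*c^4/4 - c^3 + c^2 - 4*c - 3*sin(c*k)/k


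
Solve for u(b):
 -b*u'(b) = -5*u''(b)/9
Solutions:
 u(b) = C1 + C2*erfi(3*sqrt(10)*b/10)
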